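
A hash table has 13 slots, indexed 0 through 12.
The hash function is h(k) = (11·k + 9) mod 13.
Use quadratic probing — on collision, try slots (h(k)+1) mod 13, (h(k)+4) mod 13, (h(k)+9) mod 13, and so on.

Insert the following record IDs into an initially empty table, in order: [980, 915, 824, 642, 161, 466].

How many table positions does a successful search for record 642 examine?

980 hashes to 12; slot 12 is free => place at 12.
915 hashes to 12; 12 taken => place at 0.
824 hashes to 12; 12,0 taken => place at 3.
642 hashes to 12; 12,0,3 taken => place at 8.
161 hashes to 12; 12,0,3,8 taken => place at 2.
466 hashes to 0; 0 taken => place at 1.
Table: [915, 466, 161, 824, _, _, _, _, 642, _, _, _, 980]
Lookup 642: h=12, probe 12,0,3,8 → found at 8.

4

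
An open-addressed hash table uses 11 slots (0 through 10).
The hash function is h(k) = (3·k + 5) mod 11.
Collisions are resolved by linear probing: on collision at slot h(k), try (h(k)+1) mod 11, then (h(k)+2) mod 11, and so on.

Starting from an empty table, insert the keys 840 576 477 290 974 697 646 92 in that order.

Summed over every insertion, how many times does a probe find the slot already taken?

Insert 840: h=6, slot 6 empty → index 6.
Insert 576: h=6, slot 6 occupied → index 7.
Insert 477: h=6, slots 6,7 occupied → index 8.
Insert 290: h=6, slots 6,7,8 occupied → index 9.
Insert 974: h=1, slot 1 empty → index 1.
Insert 697: h=6, slots 6,7,8,9 occupied → index 10.
Insert 646: h=7, slots 7,8,9,10 occupied → index 0.
Insert 92: h=6, slots 6,7,8,9,10,0,1 occupied → index 2.
Table: [646, 974, 92, ., ., ., 840, 576, 477, 290, 697]

21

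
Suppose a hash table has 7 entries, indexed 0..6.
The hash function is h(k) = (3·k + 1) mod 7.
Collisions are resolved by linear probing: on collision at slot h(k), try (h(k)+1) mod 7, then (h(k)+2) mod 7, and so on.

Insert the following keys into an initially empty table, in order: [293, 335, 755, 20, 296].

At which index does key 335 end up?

Insert 293: h=5, slot 5 empty → index 5.
Insert 335: h=5, slot 5 occupied → index 6.
Insert 755: h=5, slots 5,6 occupied → index 0.
Insert 20: h=5, slots 5,6,0 occupied → index 1.
Insert 296: h=0, slots 0,1 occupied → index 2.
Table: [755, 20, 296, —, —, 293, 335]

6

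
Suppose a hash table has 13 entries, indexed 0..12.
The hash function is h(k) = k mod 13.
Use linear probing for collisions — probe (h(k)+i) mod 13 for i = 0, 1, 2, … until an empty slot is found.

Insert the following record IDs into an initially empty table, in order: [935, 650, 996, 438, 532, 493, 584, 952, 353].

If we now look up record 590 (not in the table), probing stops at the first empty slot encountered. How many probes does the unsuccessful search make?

935 hashes to 12; slot 12 is free -> place at 12.
650 hashes to 0; slot 0 is free -> place at 0.
996 hashes to 8; slot 8 is free -> place at 8.
438 hashes to 9; slot 9 is free -> place at 9.
532 hashes to 12; 12,0 taken -> place at 1.
493 hashes to 12; 12,0,1 taken -> place at 2.
584 hashes to 12; 12,0,1,2 taken -> place at 3.
952 hashes to 3; 3 taken -> place at 4.
353 hashes to 2; 2,3,4 taken -> place at 5.
Table: [650, 532, 493, 584, 952, 353, ∅, ∅, 996, 438, ∅, ∅, 935]
Lookup 590: h=5, probe 5,6 → slot 6 empty, not found.

2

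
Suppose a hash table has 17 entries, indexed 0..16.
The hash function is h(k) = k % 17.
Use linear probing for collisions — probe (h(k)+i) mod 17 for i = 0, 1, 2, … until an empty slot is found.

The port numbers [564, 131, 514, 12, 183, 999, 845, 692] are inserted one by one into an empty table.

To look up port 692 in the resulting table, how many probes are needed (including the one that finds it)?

6

564 hashes to 3; slot 3 is free -> place at 3.
131 hashes to 12; slot 12 is free -> place at 12.
514 hashes to 4; slot 4 is free -> place at 4.
12 hashes to 12; 12 taken -> place at 13.
183 hashes to 13; 13 taken -> place at 14.
999 hashes to 13; 13,14 taken -> place at 15.
845 hashes to 12; 12,13,14,15 taken -> place at 16.
692 hashes to 12; 12,13,14,15,16 taken -> place at 0.
Table: [692, _, _, 564, 514, _, _, _, _, _, _, _, 131, 12, 183, 999, 845]
Lookup 692: h=12, probe 12,13,14,15,16,0 → found at 0.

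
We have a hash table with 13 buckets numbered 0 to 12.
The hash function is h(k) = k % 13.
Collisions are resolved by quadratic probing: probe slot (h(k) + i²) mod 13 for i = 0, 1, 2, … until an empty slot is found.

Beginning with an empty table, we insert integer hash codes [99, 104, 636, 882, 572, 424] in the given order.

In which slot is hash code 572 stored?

99: h=8 -> slot 8
104: h=0 -> slot 0
636: h=12 -> slot 12
882: h=11 -> slot 11
572: h=0, probe 0,1 -> slot 1
424: h=8, probe 8,9 -> slot 9
Table: [104, 572, _, _, _, _, _, _, 99, 424, _, 882, 636]

1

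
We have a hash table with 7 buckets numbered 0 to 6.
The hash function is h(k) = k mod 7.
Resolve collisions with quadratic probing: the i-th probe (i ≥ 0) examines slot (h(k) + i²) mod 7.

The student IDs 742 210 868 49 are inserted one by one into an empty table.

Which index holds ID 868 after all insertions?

4

742 hashes to 0; slot 0 is free -> place at 0.
210 hashes to 0; 0 taken -> place at 1.
868 hashes to 0; 0,1 taken -> place at 4.
49 hashes to 0; 0,1,4 taken -> place at 2.
Table: [742, 210, 49, _, 868, _, _]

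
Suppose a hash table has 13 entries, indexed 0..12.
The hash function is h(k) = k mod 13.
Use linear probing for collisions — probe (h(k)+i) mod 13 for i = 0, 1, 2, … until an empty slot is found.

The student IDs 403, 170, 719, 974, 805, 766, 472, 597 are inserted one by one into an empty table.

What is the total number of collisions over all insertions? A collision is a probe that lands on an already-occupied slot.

15

Insert 403: h=0, slot 0 empty → index 0.
Insert 170: h=1, slot 1 empty → index 1.
Insert 719: h=4, slot 4 empty → index 4.
Insert 974: h=12, slot 12 empty → index 12.
Insert 805: h=12, slots 12,0,1 occupied → index 2.
Insert 766: h=12, slots 12,0,1,2 occupied → index 3.
Insert 472: h=4, slot 4 occupied → index 5.
Insert 597: h=12, slots 12,0,1,2,3,4,5 occupied → index 6.
Table: [403, 170, 805, 766, 719, 472, 597, ∅, ∅, ∅, ∅, ∅, 974]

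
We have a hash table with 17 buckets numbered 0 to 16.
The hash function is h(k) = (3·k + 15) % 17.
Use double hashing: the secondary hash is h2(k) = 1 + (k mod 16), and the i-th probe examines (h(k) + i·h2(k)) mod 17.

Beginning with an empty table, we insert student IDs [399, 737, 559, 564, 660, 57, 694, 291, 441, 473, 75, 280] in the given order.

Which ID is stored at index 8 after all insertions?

280

Insert 399: h=5, slot 5 empty -> index 5.
Insert 737: h=16, slot 16 empty -> index 16.
Insert 559: h=9, slot 9 empty -> index 9.
Insert 564: h=7, slot 7 empty -> index 7.
Insert 660: h=6, slot 6 empty -> index 6.
Insert 57: h=16, h2=10, slots 16,9 occupied -> index 2.
Insert 694: h=6, h2=7, slot 6 occupied -> index 13.
Insert 291: h=4, slot 4 empty -> index 4.
Insert 441: h=12, slot 12 empty -> index 12.
Insert 473: h=6, h2=10, slots 6,16,9,2,12,5 occupied -> index 15.
Insert 75: h=2, h2=12, slot 2 occupied -> index 14.
Insert 280: h=5, h2=9, slots 5,14,6,15,7,16 occupied -> index 8.
Table: [—, —, 57, —, 291, 399, 660, 564, 280, 559, —, —, 441, 694, 75, 473, 737]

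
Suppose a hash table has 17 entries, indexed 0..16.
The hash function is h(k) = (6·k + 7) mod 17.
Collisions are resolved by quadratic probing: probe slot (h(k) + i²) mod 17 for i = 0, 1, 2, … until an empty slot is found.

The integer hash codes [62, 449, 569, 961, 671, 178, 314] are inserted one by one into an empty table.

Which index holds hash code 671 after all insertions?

8

62: h=5 => slot 5
449: h=15 => slot 15
569: h=4 => slot 4
961: h=10 => slot 10
671: h=4, probe 4,5,8 => slot 8
178: h=4, probe 4,5,8,13 => slot 13
314: h=4, probe 4,5,8,13,3 => slot 3
Table: [., ., ., 314, 569, 62, ., ., 671, ., 961, ., ., 178, ., 449, .]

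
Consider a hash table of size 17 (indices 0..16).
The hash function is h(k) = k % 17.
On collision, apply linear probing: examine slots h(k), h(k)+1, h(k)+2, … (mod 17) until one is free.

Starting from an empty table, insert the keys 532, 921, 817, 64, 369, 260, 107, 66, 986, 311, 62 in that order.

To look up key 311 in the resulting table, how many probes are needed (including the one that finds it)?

4

532: h=5 -> slot 5
921: h=3 -> slot 3
817: h=1 -> slot 1
64: h=13 -> slot 13
369: h=12 -> slot 12
260: h=5, probe 5,6 -> slot 6
107: h=5, probe 5,6,7 -> slot 7
66: h=15 -> slot 15
986: h=0 -> slot 0
311: h=5, probe 5,6,7,8 -> slot 8
62: h=11 -> slot 11
Table: [986, 817, _, 921, _, 532, 260, 107, 311, _, _, 62, 369, 64, _, 66, _]
Lookup 311: h=5, probe 5,6,7,8 → found at 8.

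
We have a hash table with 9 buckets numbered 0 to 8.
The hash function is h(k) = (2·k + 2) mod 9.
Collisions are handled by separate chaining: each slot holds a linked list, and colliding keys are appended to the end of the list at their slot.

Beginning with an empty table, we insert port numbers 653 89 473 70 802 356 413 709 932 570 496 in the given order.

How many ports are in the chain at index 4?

Insert 653: h=3, bucket 3 empty -> new chain.
Insert 89: h=0, bucket 0 empty -> new chain.
Insert 473: h=3, bucket 3 nonempty -> append to chain.
Insert 70: h=7, bucket 7 empty -> new chain.
Insert 802: h=4, bucket 4 empty -> new chain.
Insert 356: h=3, bucket 3 nonempty -> append to chain.
Insert 413: h=0, bucket 0 nonempty -> append to chain.
Insert 709: h=7, bucket 7 nonempty -> append to chain.
Insert 932: h=3, bucket 3 nonempty -> append to chain.
Insert 570: h=8, bucket 8 empty -> new chain.
Insert 496: h=4, bucket 4 nonempty -> append to chain.
Final buckets:
0: 89 -> 413
1: -
2: -
3: 653 -> 473 -> 356 -> 932
4: 802 -> 496
5: -
6: -
7: 70 -> 709
8: 570

2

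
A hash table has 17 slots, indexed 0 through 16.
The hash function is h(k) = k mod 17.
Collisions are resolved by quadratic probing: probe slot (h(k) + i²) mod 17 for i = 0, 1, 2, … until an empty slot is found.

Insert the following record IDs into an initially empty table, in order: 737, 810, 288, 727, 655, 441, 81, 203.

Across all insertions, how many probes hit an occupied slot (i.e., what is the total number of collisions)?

4

Insert 737: h=6, slot 6 empty -> index 6.
Insert 810: h=11, slot 11 empty -> index 11.
Insert 288: h=16, slot 16 empty -> index 16.
Insert 727: h=13, slot 13 empty -> index 13.
Insert 655: h=9, slot 9 empty -> index 9.
Insert 441: h=16, slot 16 occupied -> index 0.
Insert 81: h=13, slot 13 occupied -> index 14.
Insert 203: h=16, slots 16,0 occupied -> index 3.
Table: [441, —, —, 203, —, —, 737, —, —, 655, —, 810, —, 727, 81, —, 288]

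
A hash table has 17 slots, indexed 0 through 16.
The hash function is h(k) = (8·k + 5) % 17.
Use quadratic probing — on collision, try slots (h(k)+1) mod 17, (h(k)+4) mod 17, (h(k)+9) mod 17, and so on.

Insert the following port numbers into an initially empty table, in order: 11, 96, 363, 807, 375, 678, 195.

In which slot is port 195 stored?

5

Insert 11: h=8, slot 8 empty -> index 8.
Insert 96: h=8, slot 8 occupied -> index 9.
Insert 363: h=2, slot 2 empty -> index 2.
Insert 807: h=1, slot 1 empty -> index 1.
Insert 375: h=13, slot 13 empty -> index 13.
Insert 678: h=6, slot 6 empty -> index 6.
Insert 195: h=1, slots 1,2 occupied -> index 5.
Table: [., 807, 363, ., ., 195, 678, ., 11, 96, ., ., ., 375, ., ., .]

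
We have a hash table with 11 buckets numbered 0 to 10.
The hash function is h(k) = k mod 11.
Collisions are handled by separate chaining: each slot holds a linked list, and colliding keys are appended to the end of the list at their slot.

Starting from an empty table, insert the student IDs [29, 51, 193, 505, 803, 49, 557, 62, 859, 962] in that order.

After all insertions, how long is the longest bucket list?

4

Insert 29: h=7, bucket 7 empty → new chain.
Insert 51: h=7, bucket 7 nonempty → append to chain.
Insert 193: h=6, bucket 6 empty → new chain.
Insert 505: h=10, bucket 10 empty → new chain.
Insert 803: h=0, bucket 0 empty → new chain.
Insert 49: h=5, bucket 5 empty → new chain.
Insert 557: h=7, bucket 7 nonempty → append to chain.
Insert 62: h=7, bucket 7 nonempty → append to chain.
Insert 859: h=1, bucket 1 empty → new chain.
Insert 962: h=5, bucket 5 nonempty → append to chain.
Final buckets:
0: 803
1: 859
2: —
3: —
4: —
5: 49 -> 962
6: 193
7: 29 -> 51 -> 557 -> 62
8: —
9: —
10: 505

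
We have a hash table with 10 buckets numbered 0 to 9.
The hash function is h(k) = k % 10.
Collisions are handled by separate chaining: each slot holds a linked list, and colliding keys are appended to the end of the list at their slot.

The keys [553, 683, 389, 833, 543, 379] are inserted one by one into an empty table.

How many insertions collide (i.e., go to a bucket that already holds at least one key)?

4

553 → bucket 3
683 → bucket 3 (collision)
389 → bucket 9
833 → bucket 3 (collision)
543 → bucket 3 (collision)
379 → bucket 9 (collision)
Final buckets:
0: —
1: —
2: —
3: 553 -> 683 -> 833 -> 543
4: —
5: —
6: —
7: —
8: —
9: 389 -> 379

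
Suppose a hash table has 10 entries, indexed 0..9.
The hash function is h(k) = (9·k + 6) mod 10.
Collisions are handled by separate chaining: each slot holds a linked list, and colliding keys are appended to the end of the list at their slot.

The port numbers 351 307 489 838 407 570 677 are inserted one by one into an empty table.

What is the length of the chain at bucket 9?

3

Insert 351: h=5, bucket 5 empty -> new chain.
Insert 307: h=9, bucket 9 empty -> new chain.
Insert 489: h=7, bucket 7 empty -> new chain.
Insert 838: h=8, bucket 8 empty -> new chain.
Insert 407: h=9, bucket 9 nonempty -> append to chain.
Insert 570: h=6, bucket 6 empty -> new chain.
Insert 677: h=9, bucket 9 nonempty -> append to chain.
Final buckets:
0: -
1: -
2: -
3: -
4: -
5: 351
6: 570
7: 489
8: 838
9: 307 -> 407 -> 677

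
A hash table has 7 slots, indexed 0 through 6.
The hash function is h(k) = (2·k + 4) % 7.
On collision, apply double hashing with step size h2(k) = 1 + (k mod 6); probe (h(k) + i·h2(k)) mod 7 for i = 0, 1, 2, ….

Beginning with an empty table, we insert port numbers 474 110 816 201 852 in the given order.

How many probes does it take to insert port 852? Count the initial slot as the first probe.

474 hashes to 0; slot 0 is free => place at 0.
110 hashes to 0, h2=3; 0 taken => place at 3.
816 hashes to 5; slot 5 is free => place at 5.
201 hashes to 0, h2=4; 0 taken => place at 4.
852 hashes to 0, h2=1; 0 taken => place at 1.
Table: [474, 852, _, 110, 201, 816, _]

2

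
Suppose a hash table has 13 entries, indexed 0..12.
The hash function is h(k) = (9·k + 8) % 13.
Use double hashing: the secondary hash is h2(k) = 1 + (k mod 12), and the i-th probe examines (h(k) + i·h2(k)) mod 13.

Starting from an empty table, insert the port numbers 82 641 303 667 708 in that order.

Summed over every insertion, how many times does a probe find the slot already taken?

Insert 82: h=5, slot 5 empty -> index 5.
Insert 641: h=5, h2=6, slot 5 occupied -> index 11.
Insert 303: h=5, h2=4, slot 5 occupied -> index 9.
Insert 667: h=5, h2=8, slot 5 occupied -> index 0.
Insert 708: h=10, slot 10 empty -> index 10.
Table: [667, ., ., ., ., 82, ., ., ., 303, 708, 641, .]

3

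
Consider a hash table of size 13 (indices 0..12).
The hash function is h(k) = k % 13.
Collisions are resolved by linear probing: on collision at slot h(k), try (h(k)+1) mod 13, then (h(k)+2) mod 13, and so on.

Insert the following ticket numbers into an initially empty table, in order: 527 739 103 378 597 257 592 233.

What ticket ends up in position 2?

233

Insert 527: h=7, slot 7 empty => index 7.
Insert 739: h=11, slot 11 empty => index 11.
Insert 103: h=12, slot 12 empty => index 12.
Insert 378: h=1, slot 1 empty => index 1.
Insert 597: h=12, slot 12 occupied => index 0.
Insert 257: h=10, slot 10 empty => index 10.
Insert 592: h=7, slot 7 occupied => index 8.
Insert 233: h=12, slots 12,0,1 occupied => index 2.
Table: [597, 378, 233, ., ., ., ., 527, 592, ., 257, 739, 103]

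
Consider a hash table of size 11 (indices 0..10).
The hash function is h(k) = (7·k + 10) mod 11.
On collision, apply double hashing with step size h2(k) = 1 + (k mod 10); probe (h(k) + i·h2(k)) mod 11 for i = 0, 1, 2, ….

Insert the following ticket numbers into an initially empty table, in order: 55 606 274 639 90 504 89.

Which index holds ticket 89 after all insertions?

Insert 55: h=10, slot 10 empty -> index 10.
Insert 606: h=6, slot 6 empty -> index 6.
Insert 274: h=3, slot 3 empty -> index 3.
Insert 639: h=6, h2=10, slot 6 occupied -> index 5.
Insert 90: h=2, slot 2 empty -> index 2.
Insert 504: h=7, slot 7 empty -> index 7.
Insert 89: h=6, h2=10, slots 6,5 occupied -> index 4.
Table: [_, _, 90, 274, 89, 639, 606, 504, _, _, 55]

4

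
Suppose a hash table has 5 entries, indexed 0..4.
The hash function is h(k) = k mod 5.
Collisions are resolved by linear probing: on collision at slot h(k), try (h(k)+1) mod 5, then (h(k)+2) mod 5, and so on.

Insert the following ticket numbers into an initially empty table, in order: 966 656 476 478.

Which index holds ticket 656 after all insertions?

966 hashes to 1; slot 1 is free -> place at 1.
656 hashes to 1; 1 taken -> place at 2.
476 hashes to 1; 1,2 taken -> place at 3.
478 hashes to 3; 3 taken -> place at 4.
Table: [_, 966, 656, 476, 478]

2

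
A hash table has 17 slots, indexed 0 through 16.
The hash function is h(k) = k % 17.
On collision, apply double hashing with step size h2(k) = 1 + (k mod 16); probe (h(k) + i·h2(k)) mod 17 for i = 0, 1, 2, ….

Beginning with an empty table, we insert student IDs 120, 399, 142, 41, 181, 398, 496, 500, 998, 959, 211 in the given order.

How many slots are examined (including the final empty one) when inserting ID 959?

Insert 120: h=1, slot 1 empty → index 1.
Insert 399: h=8, slot 8 empty → index 8.
Insert 142: h=6, slot 6 empty → index 6.
Insert 41: h=7, slot 7 empty → index 7.
Insert 181: h=11, slot 11 empty → index 11.
Insert 398: h=7, h2=15, slot 7 occupied → index 5.
Insert 496: h=3, slot 3 empty → index 3.
Insert 500: h=7, h2=5, slot 7 occupied → index 12.
Insert 998: h=12, h2=7, slot 12 occupied → index 2.
Insert 959: h=7, h2=16, slots 7,6,5 occupied → index 4.
Insert 211: h=7, h2=4, slots 7,11 occupied → index 15.
Table: [., 120, 998, 496, 959, 398, 142, 41, 399, ., ., 181, 500, ., ., 211, .]

4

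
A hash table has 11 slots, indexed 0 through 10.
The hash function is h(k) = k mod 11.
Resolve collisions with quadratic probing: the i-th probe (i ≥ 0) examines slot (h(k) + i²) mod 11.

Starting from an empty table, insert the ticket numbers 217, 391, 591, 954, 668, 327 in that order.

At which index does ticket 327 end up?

Insert 217: h=8, slot 8 empty => index 8.
Insert 391: h=6, slot 6 empty => index 6.
Insert 591: h=8, slot 8 occupied => index 9.
Insert 954: h=8, slots 8,9 occupied => index 1.
Insert 668: h=8, slots 8,9,1,6 occupied => index 2.
Insert 327: h=8, slots 8,9,1,6,2 occupied => index 0.
Table: [327, 954, 668, ., ., ., 391, ., 217, 591, .]

0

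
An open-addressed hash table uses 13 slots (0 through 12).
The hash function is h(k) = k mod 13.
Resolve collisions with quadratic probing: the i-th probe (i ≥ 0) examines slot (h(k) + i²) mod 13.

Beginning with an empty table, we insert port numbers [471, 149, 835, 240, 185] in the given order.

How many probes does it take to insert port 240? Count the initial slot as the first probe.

2

Insert 471: h=3, slot 3 empty => index 3.
Insert 149: h=6, slot 6 empty => index 6.
Insert 835: h=3, slot 3 occupied => index 4.
Insert 240: h=6, slot 6 occupied => index 7.
Insert 185: h=3, slots 3,4,7 occupied => index 12.
Table: [-, -, -, 471, 835, -, 149, 240, -, -, -, -, 185]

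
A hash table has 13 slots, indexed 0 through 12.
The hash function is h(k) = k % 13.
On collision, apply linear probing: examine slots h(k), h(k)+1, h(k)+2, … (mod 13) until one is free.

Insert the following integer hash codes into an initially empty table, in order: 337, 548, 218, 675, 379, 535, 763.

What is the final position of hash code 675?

337 hashes to 12; slot 12 is free → place at 12.
548 hashes to 2; slot 2 is free → place at 2.
218 hashes to 10; slot 10 is free → place at 10.
675 hashes to 12; 12 taken → place at 0.
379 hashes to 2; 2 taken → place at 3.
535 hashes to 2; 2,3 taken → place at 4.
763 hashes to 9; slot 9 is free → place at 9.
Table: [675, -, 548, 379, 535, -, -, -, -, 763, 218, -, 337]

0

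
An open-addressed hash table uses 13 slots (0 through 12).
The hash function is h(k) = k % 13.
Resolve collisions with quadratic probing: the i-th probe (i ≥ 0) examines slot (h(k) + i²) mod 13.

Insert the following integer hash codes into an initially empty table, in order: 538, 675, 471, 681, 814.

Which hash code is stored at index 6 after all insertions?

681

Insert 538: h=5, slot 5 empty → index 5.
Insert 675: h=12, slot 12 empty → index 12.
Insert 471: h=3, slot 3 empty → index 3.
Insert 681: h=5, slot 5 occupied → index 6.
Insert 814: h=8, slot 8 empty → index 8.
Table: [-, -, -, 471, -, 538, 681, -, 814, -, -, -, 675]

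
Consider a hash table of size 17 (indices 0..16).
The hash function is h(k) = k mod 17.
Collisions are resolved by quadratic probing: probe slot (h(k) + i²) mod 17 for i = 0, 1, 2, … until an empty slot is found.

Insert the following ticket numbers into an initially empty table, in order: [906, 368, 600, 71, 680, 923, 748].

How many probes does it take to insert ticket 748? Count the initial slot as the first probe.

2

906: h=5 => slot 5
368: h=11 => slot 11
600: h=5, probe 5,6 => slot 6
71: h=3 => slot 3
680: h=0 => slot 0
923: h=5, probe 5,6,9 => slot 9
748: h=0, probe 0,1 => slot 1
Table: [680, 748, —, 71, —, 906, 600, —, —, 923, —, 368, —, —, —, —, —]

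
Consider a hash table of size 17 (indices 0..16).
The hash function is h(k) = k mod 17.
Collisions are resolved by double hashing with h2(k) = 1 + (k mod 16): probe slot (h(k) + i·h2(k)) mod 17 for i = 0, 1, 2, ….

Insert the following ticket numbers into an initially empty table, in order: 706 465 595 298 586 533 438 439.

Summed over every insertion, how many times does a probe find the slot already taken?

706: h=9 -> slot 9
465: h=6 -> slot 6
595: h=0 -> slot 0
298: h=9, h2=11, probe 9,3 -> slot 3
586: h=8 -> slot 8
533: h=6, h2=6, probe 6,12 -> slot 12
438: h=13 -> slot 13
439: h=14 -> slot 14
Table: [595, _, _, 298, _, _, 465, _, 586, 706, _, _, 533, 438, 439, _, _]

2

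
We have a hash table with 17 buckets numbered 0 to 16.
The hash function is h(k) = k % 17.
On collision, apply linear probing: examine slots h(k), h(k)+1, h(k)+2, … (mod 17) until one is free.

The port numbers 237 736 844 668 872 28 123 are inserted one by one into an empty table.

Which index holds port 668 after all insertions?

237 hashes to 16; slot 16 is free → place at 16.
736 hashes to 5; slot 5 is free → place at 5.
844 hashes to 11; slot 11 is free → place at 11.
668 hashes to 5; 5 taken → place at 6.
872 hashes to 5; 5,6 taken → place at 7.
28 hashes to 11; 11 taken → place at 12.
123 hashes to 4; slot 4 is free → place at 4.
Table: [—, —, —, —, 123, 736, 668, 872, —, —, —, 844, 28, —, —, —, 237]

6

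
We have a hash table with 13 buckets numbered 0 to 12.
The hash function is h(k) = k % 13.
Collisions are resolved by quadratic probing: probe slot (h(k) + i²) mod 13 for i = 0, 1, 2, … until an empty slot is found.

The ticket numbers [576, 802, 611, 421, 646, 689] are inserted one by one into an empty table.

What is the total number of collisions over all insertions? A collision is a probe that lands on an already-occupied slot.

2

576 hashes to 4; slot 4 is free -> place at 4.
802 hashes to 9; slot 9 is free -> place at 9.
611 hashes to 0; slot 0 is free -> place at 0.
421 hashes to 5; slot 5 is free -> place at 5.
646 hashes to 9; 9 taken -> place at 10.
689 hashes to 0; 0 taken -> place at 1.
Table: [611, 689, _, _, 576, 421, _, _, _, 802, 646, _, _]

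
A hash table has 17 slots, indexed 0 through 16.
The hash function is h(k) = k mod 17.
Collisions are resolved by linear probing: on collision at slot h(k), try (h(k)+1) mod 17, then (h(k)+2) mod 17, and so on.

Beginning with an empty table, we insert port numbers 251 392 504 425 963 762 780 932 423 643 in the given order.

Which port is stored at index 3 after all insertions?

643

251: h=13 → slot 13
392: h=1 → slot 1
504: h=11 → slot 11
425: h=0 → slot 0
963: h=11, probe 11,12 → slot 12
762: h=14 → slot 14
780: h=15 → slot 15
932: h=14, probe 14,15,16 → slot 16
423: h=15, probe 15,16,0,1,2 → slot 2
643: h=14, probe 14,15,16,0,1,2,3 → slot 3
Table: [425, 392, 423, 643, -, -, -, -, -, -, -, 504, 963, 251, 762, 780, 932]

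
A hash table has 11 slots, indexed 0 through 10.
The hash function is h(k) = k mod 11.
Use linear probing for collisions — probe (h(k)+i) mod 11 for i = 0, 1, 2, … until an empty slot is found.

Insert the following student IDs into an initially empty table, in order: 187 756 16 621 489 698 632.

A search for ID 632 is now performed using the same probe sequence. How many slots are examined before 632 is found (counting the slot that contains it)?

187 hashes to 0; slot 0 is free -> place at 0.
756 hashes to 8; slot 8 is free -> place at 8.
16 hashes to 5; slot 5 is free -> place at 5.
621 hashes to 5; 5 taken -> place at 6.
489 hashes to 5; 5,6 taken -> place at 7.
698 hashes to 5; 5,6,7,8 taken -> place at 9.
632 hashes to 5; 5,6,7,8,9 taken -> place at 10.
Table: [187, —, —, —, —, 16, 621, 489, 756, 698, 632]
Lookup 632: h=5, probe 5,6,7,8,9,10 → found at 10.

6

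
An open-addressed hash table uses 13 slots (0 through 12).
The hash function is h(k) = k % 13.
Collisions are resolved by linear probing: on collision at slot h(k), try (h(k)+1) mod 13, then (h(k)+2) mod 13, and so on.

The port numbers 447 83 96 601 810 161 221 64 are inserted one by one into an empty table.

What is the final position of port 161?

447: h=5 => slot 5
83: h=5, probe 5,6 => slot 6
96: h=5, probe 5,6,7 => slot 7
601: h=3 => slot 3
810: h=4 => slot 4
161: h=5, probe 5,6,7,8 => slot 8
221: h=0 => slot 0
64: h=12 => slot 12
Table: [221, _, _, 601, 810, 447, 83, 96, 161, _, _, _, 64]

8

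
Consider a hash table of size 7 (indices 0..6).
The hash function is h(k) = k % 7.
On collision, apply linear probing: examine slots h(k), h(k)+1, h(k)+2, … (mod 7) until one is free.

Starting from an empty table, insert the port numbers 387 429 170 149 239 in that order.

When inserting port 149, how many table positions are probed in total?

387 hashes to 2; slot 2 is free => place at 2.
429 hashes to 2; 2 taken => place at 3.
170 hashes to 2; 2,3 taken => place at 4.
149 hashes to 2; 2,3,4 taken => place at 5.
239 hashes to 1; slot 1 is free => place at 1.
Table: [—, 239, 387, 429, 170, 149, —]

4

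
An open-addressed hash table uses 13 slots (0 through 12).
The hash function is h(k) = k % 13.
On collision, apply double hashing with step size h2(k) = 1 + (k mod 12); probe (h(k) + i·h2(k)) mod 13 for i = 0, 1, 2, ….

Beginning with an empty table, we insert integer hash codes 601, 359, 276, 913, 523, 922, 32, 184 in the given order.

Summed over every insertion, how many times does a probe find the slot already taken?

601 hashes to 3; slot 3 is free -> place at 3.
359 hashes to 8; slot 8 is free -> place at 8.
276 hashes to 3, h2=1; 3 taken -> place at 4.
913 hashes to 3, h2=2; 3 taken -> place at 5.
523 hashes to 3, h2=8; 3 taken -> place at 11.
922 hashes to 12; slot 12 is free -> place at 12.
32 hashes to 6; slot 6 is free -> place at 6.
184 hashes to 2; slot 2 is free -> place at 2.
Table: [—, —, 184, 601, 276, 913, 32, —, 359, —, —, 523, 922]

3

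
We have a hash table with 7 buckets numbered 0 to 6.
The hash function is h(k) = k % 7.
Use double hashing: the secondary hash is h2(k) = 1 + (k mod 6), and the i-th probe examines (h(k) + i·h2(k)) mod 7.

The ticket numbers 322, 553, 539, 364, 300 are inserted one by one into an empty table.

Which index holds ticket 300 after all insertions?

322: h=0 → slot 0
553: h=0, h2=2, probe 0,2 → slot 2
539: h=0, h2=6, probe 0,6 → slot 6
364: h=0, h2=5, probe 0,5 → slot 5
300: h=6, h2=1, probe 6,0,1 → slot 1
Table: [322, 300, 553, ∅, ∅, 364, 539]

1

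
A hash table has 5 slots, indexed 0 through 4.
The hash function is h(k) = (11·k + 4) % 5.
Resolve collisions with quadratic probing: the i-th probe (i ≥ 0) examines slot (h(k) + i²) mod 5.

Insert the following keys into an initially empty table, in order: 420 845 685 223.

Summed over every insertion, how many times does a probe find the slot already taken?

420 hashes to 4; slot 4 is free => place at 4.
845 hashes to 4; 4 taken => place at 0.
685 hashes to 4; 4,0 taken => place at 3.
223 hashes to 2; slot 2 is free => place at 2.
Table: [845, ., 223, 685, 420]

3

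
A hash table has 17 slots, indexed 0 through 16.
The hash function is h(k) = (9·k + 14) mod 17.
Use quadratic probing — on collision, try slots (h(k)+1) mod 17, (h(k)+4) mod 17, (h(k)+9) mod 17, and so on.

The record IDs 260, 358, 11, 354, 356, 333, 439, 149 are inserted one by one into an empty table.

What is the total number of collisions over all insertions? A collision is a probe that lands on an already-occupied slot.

Insert 260: h=8, slot 8 empty => index 8.
Insert 358: h=6, slot 6 empty => index 6.
Insert 11: h=11, slot 11 empty => index 11.
Insert 354: h=4, slot 4 empty => index 4.
Insert 356: h=5, slot 5 empty => index 5.
Insert 333: h=2, slot 2 empty => index 2.
Insert 439: h=4, slots 4,5,8 occupied => index 13.
Insert 149: h=12, slot 12 empty => index 12.
Table: [_, _, 333, _, 354, 356, 358, _, 260, _, _, 11, 149, 439, _, _, _]

3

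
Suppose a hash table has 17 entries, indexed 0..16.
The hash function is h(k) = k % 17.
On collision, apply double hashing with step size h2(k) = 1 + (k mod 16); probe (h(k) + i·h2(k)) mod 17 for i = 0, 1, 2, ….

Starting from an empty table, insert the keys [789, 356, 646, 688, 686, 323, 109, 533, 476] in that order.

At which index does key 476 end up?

13

789 hashes to 7; slot 7 is free -> place at 7.
356 hashes to 16; slot 16 is free -> place at 16.
646 hashes to 0; slot 0 is free -> place at 0.
688 hashes to 8; slot 8 is free -> place at 8.
686 hashes to 6; slot 6 is free -> place at 6.
323 hashes to 0, h2=4; 0 taken -> place at 4.
109 hashes to 7, h2=14; 7,4 taken -> place at 1.
533 hashes to 6, h2=6; 6 taken -> place at 12.
476 hashes to 0, h2=13; 0 taken -> place at 13.
Table: [646, 109, ., ., 323, ., 686, 789, 688, ., ., ., 533, 476, ., ., 356]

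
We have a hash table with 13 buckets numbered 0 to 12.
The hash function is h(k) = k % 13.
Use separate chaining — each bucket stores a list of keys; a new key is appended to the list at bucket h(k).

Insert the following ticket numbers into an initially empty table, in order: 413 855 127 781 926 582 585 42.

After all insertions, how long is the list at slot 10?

Insert 413: h=10, bucket 10 empty → new chain.
Insert 855: h=10, bucket 10 nonempty → append to chain.
Insert 127: h=10, bucket 10 nonempty → append to chain.
Insert 781: h=1, bucket 1 empty → new chain.
Insert 926: h=3, bucket 3 empty → new chain.
Insert 582: h=10, bucket 10 nonempty → append to chain.
Insert 585: h=0, bucket 0 empty → new chain.
Insert 42: h=3, bucket 3 nonempty → append to chain.
Final buckets:
0: 585
1: 781
2: ∅
3: 926 -> 42
4: ∅
5: ∅
6: ∅
7: ∅
8: ∅
9: ∅
10: 413 -> 855 -> 127 -> 582
11: ∅
12: ∅

4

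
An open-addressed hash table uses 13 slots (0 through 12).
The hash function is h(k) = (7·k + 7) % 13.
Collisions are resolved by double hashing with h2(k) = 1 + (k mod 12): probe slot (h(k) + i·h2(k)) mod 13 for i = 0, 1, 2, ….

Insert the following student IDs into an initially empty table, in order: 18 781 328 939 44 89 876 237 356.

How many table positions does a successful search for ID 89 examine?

3

18: h=3 -> slot 3
781: h=1 -> slot 1
328: h=2 -> slot 2
939: h=2, h2=4, probe 2,6 -> slot 6
44: h=3, h2=9, probe 3,12 -> slot 12
89: h=6, h2=6, probe 6,12,5 -> slot 5
876: h=3, h2=1, probe 3,4 -> slot 4
237: h=2, h2=10, probe 2,12,9 -> slot 9
356: h=3, h2=9, probe 3,12,8 -> slot 8
Table: [∅, 781, 328, 18, 876, 89, 939, ∅, 356, 237, ∅, ∅, 44]
Lookup 89: h=6, h2=6, probe 6,12,5 → found at 5.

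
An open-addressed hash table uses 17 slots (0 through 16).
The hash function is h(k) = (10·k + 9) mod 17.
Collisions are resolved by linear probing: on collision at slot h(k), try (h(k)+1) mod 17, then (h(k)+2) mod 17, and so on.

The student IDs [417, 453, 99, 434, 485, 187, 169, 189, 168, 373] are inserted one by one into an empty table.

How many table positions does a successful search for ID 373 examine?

Insert 417: h=14, slot 14 empty → index 14.
Insert 453: h=0, slot 0 empty → index 0.
Insert 99: h=13, slot 13 empty → index 13.
Insert 434: h=14, slot 14 occupied → index 15.
Insert 485: h=14, slots 14,15 occupied → index 16.
Insert 187: h=9, slot 9 empty → index 9.
Insert 169: h=16, slots 16,0 occupied → index 1.
Insert 189: h=12, slot 12 empty → index 12.
Insert 168: h=6, slot 6 empty → index 6.
Insert 373: h=16, slots 16,0,1 occupied → index 2.
Table: [453, 169, 373, _, _, _, 168, _, _, 187, _, _, 189, 99, 417, 434, 485]
Lookup 373: h=16, probe 16,0,1,2 → found at 2.

4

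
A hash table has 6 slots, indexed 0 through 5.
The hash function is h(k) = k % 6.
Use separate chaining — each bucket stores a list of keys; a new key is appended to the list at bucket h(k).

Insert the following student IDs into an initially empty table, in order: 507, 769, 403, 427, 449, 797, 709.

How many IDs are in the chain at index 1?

Insert 507: h=3, bucket 3 empty → new chain.
Insert 769: h=1, bucket 1 empty → new chain.
Insert 403: h=1, bucket 1 nonempty → append to chain.
Insert 427: h=1, bucket 1 nonempty → append to chain.
Insert 449: h=5, bucket 5 empty → new chain.
Insert 797: h=5, bucket 5 nonempty → append to chain.
Insert 709: h=1, bucket 1 nonempty → append to chain.
Final buckets:
0: -
1: 769 -> 403 -> 427 -> 709
2: -
3: 507
4: -
5: 449 -> 797

4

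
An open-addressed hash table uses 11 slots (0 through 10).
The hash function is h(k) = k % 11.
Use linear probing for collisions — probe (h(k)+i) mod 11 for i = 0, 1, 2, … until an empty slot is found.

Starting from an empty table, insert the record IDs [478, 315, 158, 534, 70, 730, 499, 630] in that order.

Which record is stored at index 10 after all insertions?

478: h=5 → slot 5
315: h=7 → slot 7
158: h=4 → slot 4
534: h=6 → slot 6
70: h=4, probe 4,5,6,7,8 → slot 8
730: h=4, probe 4,5,6,7,8,9 → slot 9
499: h=4, probe 4,5,6,7,8,9,10 → slot 10
630: h=3 → slot 3
Table: [-, -, -, 630, 158, 478, 534, 315, 70, 730, 499]

499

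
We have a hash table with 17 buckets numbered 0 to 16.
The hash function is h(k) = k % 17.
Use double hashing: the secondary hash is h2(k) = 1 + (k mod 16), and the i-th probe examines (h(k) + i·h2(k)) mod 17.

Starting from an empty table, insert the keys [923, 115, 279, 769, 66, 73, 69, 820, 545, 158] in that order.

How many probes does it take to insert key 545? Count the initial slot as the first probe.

2

923: h=5 -> slot 5
115: h=13 -> slot 13
279: h=7 -> slot 7
769: h=4 -> slot 4
66: h=15 -> slot 15
73: h=5, h2=10, probe 5,15,8 -> slot 8
69: h=1 -> slot 1
820: h=4, h2=5, probe 4,9 -> slot 9
545: h=1, h2=2, probe 1,3 -> slot 3
158: h=5, h2=15, probe 5,3,1,16 -> slot 16
Table: [., 69, ., 545, 769, 923, ., 279, 73, 820, ., ., ., 115, ., 66, 158]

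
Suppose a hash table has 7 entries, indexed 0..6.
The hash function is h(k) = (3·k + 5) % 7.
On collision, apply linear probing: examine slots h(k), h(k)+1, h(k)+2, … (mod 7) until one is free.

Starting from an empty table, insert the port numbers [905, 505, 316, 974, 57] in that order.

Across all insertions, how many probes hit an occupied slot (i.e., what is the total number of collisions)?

905 hashes to 4; slot 4 is free => place at 4.
505 hashes to 1; slot 1 is free => place at 1.
316 hashes to 1; 1 taken => place at 2.
974 hashes to 1; 1,2 taken => place at 3.
57 hashes to 1; 1,2,3,4 taken => place at 5.
Table: [—, 505, 316, 974, 905, 57, —]

7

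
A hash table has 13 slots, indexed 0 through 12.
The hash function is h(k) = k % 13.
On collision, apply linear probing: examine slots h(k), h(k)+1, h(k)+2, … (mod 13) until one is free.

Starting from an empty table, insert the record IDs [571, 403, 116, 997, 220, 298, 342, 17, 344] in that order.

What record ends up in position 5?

17

Insert 571: h=12, slot 12 empty -> index 12.
Insert 403: h=0, slot 0 empty -> index 0.
Insert 116: h=12, slots 12,0 occupied -> index 1.
Insert 997: h=9, slot 9 empty -> index 9.
Insert 220: h=12, slots 12,0,1 occupied -> index 2.
Insert 298: h=12, slots 12,0,1,2 occupied -> index 3.
Insert 342: h=4, slot 4 empty -> index 4.
Insert 17: h=4, slot 4 occupied -> index 5.
Insert 344: h=6, slot 6 empty -> index 6.
Table: [403, 116, 220, 298, 342, 17, 344, ∅, ∅, 997, ∅, ∅, 571]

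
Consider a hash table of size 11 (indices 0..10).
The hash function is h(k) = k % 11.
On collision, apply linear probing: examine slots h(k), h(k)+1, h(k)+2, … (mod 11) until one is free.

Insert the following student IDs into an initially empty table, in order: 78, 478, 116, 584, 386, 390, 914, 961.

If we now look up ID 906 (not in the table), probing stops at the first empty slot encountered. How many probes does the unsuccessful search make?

6

78 hashes to 1; slot 1 is free -> place at 1.
478 hashes to 5; slot 5 is free -> place at 5.
116 hashes to 6; slot 6 is free -> place at 6.
584 hashes to 1; 1 taken -> place at 2.
386 hashes to 1; 1,2 taken -> place at 3.
390 hashes to 5; 5,6 taken -> place at 7.
914 hashes to 1; 1,2,3 taken -> place at 4.
961 hashes to 4; 4,5,6,7 taken -> place at 8.
Table: [—, 78, 584, 386, 914, 478, 116, 390, 961, —, —]
Lookup 906: h=4, probe 4,5,6,7,8,9 → slot 9 empty, not found.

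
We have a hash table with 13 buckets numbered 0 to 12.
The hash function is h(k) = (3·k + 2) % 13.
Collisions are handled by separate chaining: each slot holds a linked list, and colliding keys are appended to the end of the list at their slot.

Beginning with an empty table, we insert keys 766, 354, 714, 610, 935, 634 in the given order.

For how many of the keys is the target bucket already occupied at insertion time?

3

Insert 766: h=12, bucket 12 empty -> new chain.
Insert 354: h=11, bucket 11 empty -> new chain.
Insert 714: h=12, bucket 12 nonempty -> append to chain.
Insert 610: h=12, bucket 12 nonempty -> append to chain.
Insert 935: h=12, bucket 12 nonempty -> append to chain.
Insert 634: h=6, bucket 6 empty -> new chain.
Final buckets:
0: ∅
1: ∅
2: ∅
3: ∅
4: ∅
5: ∅
6: 634
7: ∅
8: ∅
9: ∅
10: ∅
11: 354
12: 766 -> 714 -> 610 -> 935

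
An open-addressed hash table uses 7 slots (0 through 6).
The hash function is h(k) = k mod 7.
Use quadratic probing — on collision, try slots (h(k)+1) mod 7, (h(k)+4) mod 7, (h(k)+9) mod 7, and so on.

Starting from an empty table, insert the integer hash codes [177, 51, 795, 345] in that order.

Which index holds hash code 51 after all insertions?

177 hashes to 2; slot 2 is free -> place at 2.
51 hashes to 2; 2 taken -> place at 3.
795 hashes to 4; slot 4 is free -> place at 4.
345 hashes to 2; 2,3 taken -> place at 6.
Table: [-, -, 177, 51, 795, -, 345]

3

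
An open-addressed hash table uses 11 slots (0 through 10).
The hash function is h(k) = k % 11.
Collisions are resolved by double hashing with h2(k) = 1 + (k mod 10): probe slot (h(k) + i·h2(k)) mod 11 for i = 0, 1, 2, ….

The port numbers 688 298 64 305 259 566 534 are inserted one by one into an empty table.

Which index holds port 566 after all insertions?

4

688: h=6 -> slot 6
298: h=1 -> slot 1
64: h=9 -> slot 9
305: h=8 -> slot 8
259: h=6, h2=10, probe 6,5 -> slot 5
566: h=5, h2=7, probe 5,1,8,4 -> slot 4
534: h=6, h2=5, probe 6,0 -> slot 0
Table: [534, 298, _, _, 566, 259, 688, _, 305, 64, _]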